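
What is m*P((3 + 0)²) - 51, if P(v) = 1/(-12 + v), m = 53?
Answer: -206/3 ≈ -68.667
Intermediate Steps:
m*P((3 + 0)²) - 51 = 53/(-12 + (3 + 0)²) - 51 = 53/(-12 + 3²) - 51 = 53/(-12 + 9) - 51 = 53/(-3) - 51 = 53*(-⅓) - 51 = -53/3 - 51 = -206/3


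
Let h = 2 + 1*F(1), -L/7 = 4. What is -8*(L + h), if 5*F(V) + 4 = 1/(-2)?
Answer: 1076/5 ≈ 215.20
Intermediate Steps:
L = -28 (L = -7*4 = -28)
F(V) = -9/10 (F(V) = -4/5 + (1/5)/(-2) = -4/5 + (1/5)*(-1/2) = -4/5 - 1/10 = -9/10)
h = 11/10 (h = 2 + 1*(-9/10) = 2 - 9/10 = 11/10 ≈ 1.1000)
-8*(L + h) = -8*(-28 + 11/10) = -8*(-269/10) = 1076/5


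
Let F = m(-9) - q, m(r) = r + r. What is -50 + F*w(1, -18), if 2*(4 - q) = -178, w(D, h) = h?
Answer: 1948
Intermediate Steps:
m(r) = 2*r
q = 93 (q = 4 - 1/2*(-178) = 4 + 89 = 93)
F = -111 (F = 2*(-9) - 1*93 = -18 - 93 = -111)
-50 + F*w(1, -18) = -50 - 111*(-18) = -50 + 1998 = 1948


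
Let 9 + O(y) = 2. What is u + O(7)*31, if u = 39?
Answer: -178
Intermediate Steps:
O(y) = -7 (O(y) = -9 + 2 = -7)
u + O(7)*31 = 39 - 7*31 = 39 - 217 = -178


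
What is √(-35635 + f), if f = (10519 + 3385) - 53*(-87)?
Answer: 4*I*√1070 ≈ 130.84*I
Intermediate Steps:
f = 18515 (f = 13904 + 4611 = 18515)
√(-35635 + f) = √(-35635 + 18515) = √(-17120) = 4*I*√1070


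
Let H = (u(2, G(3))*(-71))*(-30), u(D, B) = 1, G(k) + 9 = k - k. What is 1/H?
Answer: 1/2130 ≈ 0.00046948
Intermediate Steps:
G(k) = -9 (G(k) = -9 + (k - k) = -9 + 0 = -9)
H = 2130 (H = (1*(-71))*(-30) = -71*(-30) = 2130)
1/H = 1/2130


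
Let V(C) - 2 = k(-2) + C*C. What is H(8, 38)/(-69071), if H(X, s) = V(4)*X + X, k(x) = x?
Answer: -8/4063 ≈ -0.0019690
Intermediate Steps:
V(C) = C² (V(C) = 2 + (-2 + C*C) = 2 + (-2 + C²) = C²)
H(X, s) = 17*X (H(X, s) = 4²*X + X = 16*X + X = 17*X)
H(8, 38)/(-69071) = (17*8)/(-69071) = 136*(-1/69071) = -8/4063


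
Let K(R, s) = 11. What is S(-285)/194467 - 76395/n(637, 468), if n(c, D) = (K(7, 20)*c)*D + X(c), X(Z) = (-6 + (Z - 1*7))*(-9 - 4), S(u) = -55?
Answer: -385544115/16311114092 ≈ -0.023637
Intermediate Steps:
X(Z) = 169 - 13*Z (X(Z) = (-6 + (Z - 7))*(-13) = (-6 + (-7 + Z))*(-13) = (-13 + Z)*(-13) = 169 - 13*Z)
n(c, D) = 169 - 13*c + 11*D*c (n(c, D) = (11*c)*D + (169 - 13*c) = 11*D*c + (169 - 13*c) = 169 - 13*c + 11*D*c)
S(-285)/194467 - 76395/n(637, 468) = -55/194467 - 76395/(169 - 13*637 + 11*468*637) = -55*1/194467 - 76395/(169 - 8281 + 3279276) = -55/194467 - 76395/3271164 = -55/194467 - 76395*1/3271164 = -55/194467 - 25465/1090388 = -385544115/16311114092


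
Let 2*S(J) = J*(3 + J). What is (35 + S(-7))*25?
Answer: 1225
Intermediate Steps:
S(J) = J*(3 + J)/2 (S(J) = (J*(3 + J))/2 = J*(3 + J)/2)
(35 + S(-7))*25 = (35 + (½)*(-7)*(3 - 7))*25 = (35 + (½)*(-7)*(-4))*25 = (35 + 14)*25 = 49*25 = 1225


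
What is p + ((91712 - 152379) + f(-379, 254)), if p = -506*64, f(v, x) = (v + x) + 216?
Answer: -92960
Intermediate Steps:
f(v, x) = 216 + v + x
p = -32384
p + ((91712 - 152379) + f(-379, 254)) = -32384 + ((91712 - 152379) + (216 - 379 + 254)) = -32384 + (-60667 + 91) = -32384 - 60576 = -92960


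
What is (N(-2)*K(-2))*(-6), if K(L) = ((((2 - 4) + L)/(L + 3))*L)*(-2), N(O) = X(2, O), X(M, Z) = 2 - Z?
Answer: 384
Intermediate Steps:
N(O) = 2 - O
K(L) = -2*L*(-2 + L)/(3 + L) (K(L) = (((-2 + L)/(3 + L))*L)*(-2) = (L*(-2 + L)/(3 + L))*(-2) = -2*L*(-2 + L)/(3 + L))
(N(-2)*K(-2))*(-6) = ((2 - 1*(-2))*(2*(-2)*(2 - 1*(-2))/(3 - 2)))*(-6) = ((2 + 2)*(2*(-2)*(2 + 2)/1))*(-6) = (4*(2*(-2)*1*4))*(-6) = (4*(-16))*(-6) = -64*(-6) = 384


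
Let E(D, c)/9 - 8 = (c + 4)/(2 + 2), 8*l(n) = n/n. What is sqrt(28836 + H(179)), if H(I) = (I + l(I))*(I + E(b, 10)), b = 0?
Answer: sqrt(1271021)/4 ≈ 281.85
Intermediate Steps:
l(n) = 1/8 (l(n) = (n/n)/8 = (1/8)*1 = 1/8)
E(D, c) = 81 + 9*c/4 (E(D, c) = 72 + 9*((c + 4)/(2 + 2)) = 72 + 9*((4 + c)/4) = 72 + 9*((4 + c)*(1/4)) = 72 + 9*(1 + c/4) = 72 + (9 + 9*c/4) = 81 + 9*c/4)
H(I) = (1/8 + I)*(207/2 + I) (H(I) = (I + 1/8)*(I + (81 + (9/4)*10)) = (1/8 + I)*(I + (81 + 45/2)) = (1/8 + I)*(I + 207/2) = (1/8 + I)*(207/2 + I))
sqrt(28836 + H(179)) = sqrt(28836 + (207/16 + 179**2 + (829/8)*179)) = sqrt(28836 + (207/16 + 32041 + 148391/8)) = sqrt(28836 + 809645/16) = sqrt(1271021/16) = sqrt(1271021)/4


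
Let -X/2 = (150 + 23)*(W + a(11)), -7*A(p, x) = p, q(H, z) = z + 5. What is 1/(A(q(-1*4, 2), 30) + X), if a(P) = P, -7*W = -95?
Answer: -7/59519 ≈ -0.00011761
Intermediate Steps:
W = 95/7 (W = -⅐*(-95) = 95/7 ≈ 13.571)
q(H, z) = 5 + z
A(p, x) = -p/7
X = -59512/7 (X = -2*(150 + 23)*(95/7 + 11) = -346*172/7 = -2*29756/7 = -59512/7 ≈ -8501.7)
1/(A(q(-1*4, 2), 30) + X) = 1/(-(5 + 2)/7 - 59512/7) = 1/(-⅐*7 - 59512/7) = 1/(-1 - 59512/7) = 1/(-59519/7) = -7/59519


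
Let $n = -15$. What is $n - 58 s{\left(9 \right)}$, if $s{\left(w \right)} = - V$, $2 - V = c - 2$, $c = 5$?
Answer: $-73$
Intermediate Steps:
$V = -1$ ($V = 2 - \left(5 - 2\right) = 2 - 3 = -1$)
$s{\left(w \right)} = 1$ ($s{\left(w \right)} = \left(-1\right) \left(-1\right) = 1$)
$n - 58 s{\left(9 \right)} = -15 - 58 = -73$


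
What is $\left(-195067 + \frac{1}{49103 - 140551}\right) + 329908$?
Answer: $\frac{12330939767}{91448} \approx 1.3484 \cdot 10^{5}$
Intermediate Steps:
$\left(-195067 + \frac{1}{49103 - 140551}\right) + 329908 = \left(-195067 + \frac{1}{-91448}\right) + 329908 = \left(-195067 - \frac{1}{91448}\right) + 329908 = - \frac{17838487017}{91448} + 329908 = \frac{12330939767}{91448}$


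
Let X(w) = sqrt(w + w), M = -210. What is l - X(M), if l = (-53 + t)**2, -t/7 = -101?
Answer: 427716 - 2*I*sqrt(105) ≈ 4.2772e+5 - 20.494*I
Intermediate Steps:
t = 707 (t = -7*(-101) = 707)
l = 427716 (l = (-53 + 707)**2 = 654**2 = 427716)
X(w) = sqrt(2)*sqrt(w) (X(w) = sqrt(2*w) = sqrt(2)*sqrt(w))
l - X(M) = 427716 - sqrt(2)*sqrt(-210) = 427716 - sqrt(2)*I*sqrt(210) = 427716 - 2*I*sqrt(105)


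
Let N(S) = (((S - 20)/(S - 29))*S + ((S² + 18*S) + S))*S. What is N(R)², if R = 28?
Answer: 934891776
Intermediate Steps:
N(S) = S*(S² + 19*S + S*(-20 + S)/(-29 + S)) (N(S) = (((-20 + S)/(-29 + S))*S + (S² + 19*S))*S = (S*(-20 + S)/(-29 + S) + (S² + 19*S))*S = (S² + 19*S + S*(-20 + S)/(-29 + S))*S = S*(S² + 19*S + S*(-20 + S)/(-29 + S)))
N(R)² = (28²*(-571 + 28² - 9*28)/(-29 + 28))² = (784*(-571 + 784 - 252)/(-1))² = (784*(-1)*(-39))² = 30576² = 934891776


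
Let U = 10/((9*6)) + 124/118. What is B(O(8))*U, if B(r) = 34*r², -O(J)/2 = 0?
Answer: 0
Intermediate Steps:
O(J) = 0 (O(J) = -2*0 = 0)
U = 1969/1593 (U = 10/54 + 124*(1/118) = 10*(1/54) + 62/59 = 5/27 + 62/59 = 1969/1593 ≈ 1.2360)
B(O(8))*U = (34*0²)*(1969/1593) = (34*0)*(1969/1593) = 0*(1969/1593) = 0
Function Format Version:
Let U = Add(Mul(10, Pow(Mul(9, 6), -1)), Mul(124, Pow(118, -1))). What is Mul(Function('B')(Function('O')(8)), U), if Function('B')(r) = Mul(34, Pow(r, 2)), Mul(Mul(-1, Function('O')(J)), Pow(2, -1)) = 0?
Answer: 0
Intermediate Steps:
Function('O')(J) = 0 (Function('O')(J) = Mul(-2, 0) = 0)
U = Rational(1969, 1593) (U = Add(Mul(10, Pow(54, -1)), Mul(124, Rational(1, 118))) = Add(Mul(10, Rational(1, 54)), Rational(62, 59)) = Add(Rational(5, 27), Rational(62, 59)) = Rational(1969, 1593) ≈ 1.2360)
Mul(Function('B')(Function('O')(8)), U) = Mul(Mul(34, Pow(0, 2)), Rational(1969, 1593)) = Mul(Mul(34, 0), Rational(1969, 1593)) = Mul(0, Rational(1969, 1593)) = 0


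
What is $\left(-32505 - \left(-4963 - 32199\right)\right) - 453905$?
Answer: $-449248$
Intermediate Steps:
$\left(-32505 - \left(-4963 - 32199\right)\right) - 453905 = \left(-32505 - -37162\right) - 453905 = \left(-32505 + 37162\right) - 453905 = 4657 - 453905 = -449248$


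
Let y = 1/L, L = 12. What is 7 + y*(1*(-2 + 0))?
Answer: 41/6 ≈ 6.8333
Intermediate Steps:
y = 1/12 ≈ 0.083333
7 + y*(1*(-2 + 0)) = 7 + (1*(-2 + 0))/12 = 7 + (1*(-2))/12 = 7 + (1/12)*(-2) = 7 - 1/6 = 41/6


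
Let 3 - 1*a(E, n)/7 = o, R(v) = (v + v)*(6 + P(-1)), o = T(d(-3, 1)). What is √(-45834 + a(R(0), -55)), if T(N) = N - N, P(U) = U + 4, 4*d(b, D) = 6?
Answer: I*√45813 ≈ 214.04*I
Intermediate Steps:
d(b, D) = 3/2 (d(b, D) = (¼)*6 = 3/2)
P(U) = 4 + U
T(N) = 0
o = 0
R(v) = 18*v (R(v) = (v + v)*(6 + (4 - 1)) = (2*v)*(6 + 3) = (2*v)*9 = 18*v)
a(E, n) = 21 (a(E, n) = 21 - 7*0 = 21 + 0 = 21)
√(-45834 + a(R(0), -55)) = √(-45834 + 21) = √(-45813) = I*√45813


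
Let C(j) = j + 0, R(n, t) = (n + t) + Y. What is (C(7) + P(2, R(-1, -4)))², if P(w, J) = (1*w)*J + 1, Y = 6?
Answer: 100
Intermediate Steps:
R(n, t) = 6 + n + t (R(n, t) = (n + t) + 6 = 6 + n + t)
P(w, J) = 1 + J*w (P(w, J) = w*J + 1 = J*w + 1 = 1 + J*w)
C(j) = j
(C(7) + P(2, R(-1, -4)))² = (7 + (1 + (6 - 1 - 4)*2))² = (7 + (1 + 1*2))² = (7 + (1 + 2))² = (7 + 3)² = 10² = 100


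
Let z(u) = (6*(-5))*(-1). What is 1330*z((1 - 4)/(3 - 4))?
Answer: 39900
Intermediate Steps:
z(u) = 30 (z(u) = -30*(-1) = 30)
1330*z((1 - 4)/(3 - 4)) = 1330*30 = 39900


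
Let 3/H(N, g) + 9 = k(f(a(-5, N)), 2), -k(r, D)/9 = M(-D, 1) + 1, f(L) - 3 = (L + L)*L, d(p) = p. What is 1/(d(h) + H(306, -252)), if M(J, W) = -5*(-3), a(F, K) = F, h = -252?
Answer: -51/12853 ≈ -0.0039679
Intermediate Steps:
M(J, W) = 15
f(L) = 3 + 2*L² (f(L) = 3 + (L + L)*L = 3 + (2*L)*L = 3 + 2*L²)
k(r, D) = -144 (k(r, D) = -9*(15 + 1) = -9*16 = -144)
H(N, g) = -1/51 (H(N, g) = 3/(-9 - 144) = 3/(-153) = 3*(-1/153) = -1/51)
1/(d(h) + H(306, -252)) = 1/(-252 - 1/51) = 1/(-12853/51) = -51/12853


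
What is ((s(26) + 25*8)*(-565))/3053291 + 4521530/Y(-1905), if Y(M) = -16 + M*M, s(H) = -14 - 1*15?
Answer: 13454930150695/11080420518619 ≈ 1.2143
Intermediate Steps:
s(H) = -29 (s(H) = -14 - 15 = -29)
Y(M) = -16 + M**2
((s(26) + 25*8)*(-565))/3053291 + 4521530/Y(-1905) = ((-29 + 25*8)*(-565))/3053291 + 4521530/(-16 + (-1905)**2) = ((-29 + 200)*(-565))*(1/3053291) + 4521530/(-16 + 3629025) = (171*(-565))*(1/3053291) + 4521530/3629009 = -96615*1/3053291 + 4521530*(1/3629009) = -96615/3053291 + 4521530/3629009 = 13454930150695/11080420518619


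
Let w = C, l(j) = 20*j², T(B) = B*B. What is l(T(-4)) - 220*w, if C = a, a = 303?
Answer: -61540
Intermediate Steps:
T(B) = B²
C = 303
w = 303
l(T(-4)) - 220*w = 20*((-4)²)² - 220*303 = 20*16² - 66660 = 20*256 - 66660 = 5120 - 66660 = -61540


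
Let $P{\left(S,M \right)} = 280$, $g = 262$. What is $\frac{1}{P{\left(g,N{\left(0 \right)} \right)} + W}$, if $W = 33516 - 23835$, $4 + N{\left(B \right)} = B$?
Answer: $\frac{1}{9961} \approx 0.00010039$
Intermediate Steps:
$N{\left(B \right)} = -4 + B$
$W = 9681$ ($W = 33516 - 23835 = 9681$)
$\frac{1}{P{\left(g,N{\left(0 \right)} \right)} + W} = \frac{1}{280 + 9681} = \frac{1}{9961}$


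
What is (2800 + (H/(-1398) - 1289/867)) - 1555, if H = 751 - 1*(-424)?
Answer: 502067141/404022 ≈ 1242.7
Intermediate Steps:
H = 1175 (H = 751 + 424 = 1175)
(2800 + (H/(-1398) - 1289/867)) - 1555 = (2800 + (1175/(-1398) - 1289/867)) - 1555 = (2800 + (1175*(-1/1398) - 1289*1/867)) - 1555 = (2800 + (-1175/1398 - 1289/867)) - 1555 = (2800 - 940249/404022) - 1555 = 1130321351/404022 - 1555 = 502067141/404022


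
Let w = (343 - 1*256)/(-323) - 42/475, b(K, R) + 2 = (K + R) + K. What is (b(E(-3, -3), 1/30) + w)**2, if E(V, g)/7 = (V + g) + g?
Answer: 38655055547761/2347402500 ≈ 16467.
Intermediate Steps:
E(V, g) = 7*V + 14*g (E(V, g) = 7*((V + g) + g) = 7*(V + 2*g) = 7*V + 14*g)
b(K, R) = -2 + R + 2*K (b(K, R) = -2 + ((K + R) + K) = -2 + (R + 2*K) = -2 + R + 2*K)
w = -2889/8075 (w = (343 - 256)*(-1/323) - 42*1/475 = 87*(-1/323) - 42/475 = -87/323 - 42/475 = -2889/8075 ≈ -0.35777)
(b(E(-3, -3), 1/30) + w)**2 = ((-2 + 1/30 + 2*(7*(-3) + 14*(-3))) - 2889/8075)**2 = ((-2 + 1/30 + 2*(-21 - 42)) - 2889/8075)**2 = ((-2 + 1/30 + 2*(-63)) - 2889/8075)**2 = ((-2 + 1/30 - 126) - 2889/8075)**2 = (-3839/30 - 2889/8075)**2 = (-6217319/48450)**2 = 38655055547761/2347402500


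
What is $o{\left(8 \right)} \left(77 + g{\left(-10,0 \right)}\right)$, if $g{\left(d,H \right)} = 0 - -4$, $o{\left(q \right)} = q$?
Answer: $648$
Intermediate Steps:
$g{\left(d,H \right)} = 4$ ($g{\left(d,H \right)} = 0 + 4 = 4$)
$o{\left(8 \right)} \left(77 + g{\left(-10,0 \right)}\right) = 8 \left(77 + 4\right) = 8 \cdot 81 = 648$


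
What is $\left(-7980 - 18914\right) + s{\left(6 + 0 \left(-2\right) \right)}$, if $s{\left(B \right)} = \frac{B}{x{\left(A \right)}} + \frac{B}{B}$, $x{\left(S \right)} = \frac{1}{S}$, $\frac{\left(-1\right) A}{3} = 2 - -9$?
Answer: $-27091$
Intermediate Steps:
$A = -33$ ($A = - 3 \left(2 - -9\right) = - 3 \left(2 + 9\right) = \left(-3\right) 11 = -33$)
$s{\left(B \right)} = 1 - 33 B$ ($s{\left(B \right)} = \frac{B}{\frac{1}{-33}} + \frac{B}{B} = \frac{B}{- \frac{1}{33}} + 1 = B \left(-33\right) + 1 = - 33 B + 1 = 1 - 33 B$)
$\left(-7980 - 18914\right) + s{\left(6 + 0 \left(-2\right) \right)} = \left(-7980 - 18914\right) + \left(1 - 33 \left(6 + 0 \left(-2\right)\right)\right) = -26894 + \left(1 - 33 \left(6 + 0\right)\right) = -26894 + \left(1 - 198\right) = -26894 - 197 = -27091$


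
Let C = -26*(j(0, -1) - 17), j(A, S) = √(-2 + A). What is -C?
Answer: -442 + 26*I*√2 ≈ -442.0 + 36.77*I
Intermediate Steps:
C = 442 - 26*I*√2 (C = -26*(√(-2 + 0) - 17) = -26*(√(-2) - 17) = -26*(I*√2 - 17) = -26*(-17 + I*√2) = 442 - 26*I*√2 ≈ 442.0 - 36.77*I)
-C = -(442 - 26*I*√2) = -442 + 26*I*√2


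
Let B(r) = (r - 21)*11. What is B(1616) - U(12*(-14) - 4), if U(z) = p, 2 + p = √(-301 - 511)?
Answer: 17547 - 2*I*√203 ≈ 17547.0 - 28.496*I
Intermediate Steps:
B(r) = -231 + 11*r (B(r) = (-21 + r)*11 = -231 + 11*r)
p = -2 + 2*I*√203 (p = -2 + √(-301 - 511) = -2 + √(-812) = -2 + 2*I*√203 ≈ -2.0 + 28.496*I)
U(z) = -2 + 2*I*√203
B(1616) - U(12*(-14) - 4) = (-231 + 11*1616) - (-2 + 2*I*√203) = (-231 + 17776) + (2 - 2*I*√203) = 17545 + (2 - 2*I*√203) = 17547 - 2*I*√203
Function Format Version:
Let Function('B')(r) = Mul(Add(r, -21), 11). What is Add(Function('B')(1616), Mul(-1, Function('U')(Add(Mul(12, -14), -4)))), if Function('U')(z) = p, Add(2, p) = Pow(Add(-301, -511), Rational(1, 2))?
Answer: Add(17547, Mul(-2, I, Pow(203, Rational(1, 2)))) ≈ Add(17547., Mul(-28.496, I))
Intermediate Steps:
Function('B')(r) = Add(-231, Mul(11, r)) (Function('B')(r) = Mul(Add(-21, r), 11) = Add(-231, Mul(11, r)))
p = Add(-2, Mul(2, I, Pow(203, Rational(1, 2)))) (p = Add(-2, Pow(Add(-301, -511), Rational(1, 2))) = Add(-2, Pow(-812, Rational(1, 2))) = Add(-2, Mul(2, I, Pow(203, Rational(1, 2)))) ≈ Add(-2.0000, Mul(28.496, I)))
Function('U')(z) = Add(-2, Mul(2, I, Pow(203, Rational(1, 2))))
Add(Function('B')(1616), Mul(-1, Function('U')(Add(Mul(12, -14), -4)))) = Add(Add(-231, Mul(11, 1616)), Mul(-1, Add(-2, Mul(2, I, Pow(203, Rational(1, 2)))))) = Add(Add(-231, 17776), Add(2, Mul(-2, I, Pow(203, Rational(1, 2))))) = Add(17545, Add(2, Mul(-2, I, Pow(203, Rational(1, 2))))) = Add(17547, Mul(-2, I, Pow(203, Rational(1, 2))))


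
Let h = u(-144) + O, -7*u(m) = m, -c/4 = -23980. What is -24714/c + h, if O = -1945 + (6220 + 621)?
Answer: 1650504861/335720 ≈ 4916.3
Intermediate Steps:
c = 95920 (c = -4*(-23980) = 95920)
u(m) = -m/7
O = 4896 (O = -1945 + 6841 = 4896)
h = 34416/7 (h = -1/7*(-144) + 4896 = 144/7 + 4896 = 34416/7 ≈ 4916.6)
-24714/c + h = -24714/95920 + 34416/7 = -24714*1/95920 + 34416/7 = -12357/47960 + 34416/7 = 1650504861/335720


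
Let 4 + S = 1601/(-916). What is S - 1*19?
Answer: -22669/916 ≈ -24.748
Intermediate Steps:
S = -5265/916 (S = -4 + 1601/(-916) = -4 + 1601*(-1/916) = -4 - 1601/916 = -5265/916 ≈ -5.7478)
S - 1*19 = -5265/916 - 1*19 = -5265/916 - 19 = -22669/916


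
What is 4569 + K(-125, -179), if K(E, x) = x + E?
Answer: 4265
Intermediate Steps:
K(E, x) = E + x
4569 + K(-125, -179) = 4569 + (-125 - 179) = 4569 - 304 = 4265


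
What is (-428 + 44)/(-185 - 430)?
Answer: 128/205 ≈ 0.62439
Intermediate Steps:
(-428 + 44)/(-185 - 430) = -384/(-615) = -384*(-1/615) = 128/205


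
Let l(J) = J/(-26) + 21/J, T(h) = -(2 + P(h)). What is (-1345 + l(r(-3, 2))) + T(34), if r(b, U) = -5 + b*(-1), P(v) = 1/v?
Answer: -299997/221 ≈ -1357.5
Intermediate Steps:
P(v) = 1/v
r(b, U) = -5 - b
T(h) = -2 - 1/h (T(h) = -(2 + 1/h) = -2 - 1/h)
l(J) = 21/J - J/26 (l(J) = J*(-1/26) + 21/J = -J/26 + 21/J = 21/J - J/26)
(-1345 + l(r(-3, 2))) + T(34) = (-1345 + (21/(-5 - 1*(-3)) - (-5 - 1*(-3))/26)) + (-2 - 1/34) = (-1345 + (21/(-5 + 3) - (-5 + 3)/26)) + (-2 - 1*1/34) = (-1345 + (21/(-2) - 1/26*(-2))) + (-2 - 1/34) = (-1345 + (21*(-1/2) + 1/13)) - 69/34 = (-1345 + (-21/2 + 1/13)) - 69/34 = (-1345 - 271/26) - 69/34 = -35241/26 - 69/34 = -299997/221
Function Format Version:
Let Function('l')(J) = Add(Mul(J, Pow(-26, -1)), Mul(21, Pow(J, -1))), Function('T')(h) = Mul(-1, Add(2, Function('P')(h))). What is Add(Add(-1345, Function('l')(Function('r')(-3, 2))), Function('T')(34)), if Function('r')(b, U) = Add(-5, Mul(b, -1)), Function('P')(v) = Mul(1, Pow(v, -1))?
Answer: Rational(-299997, 221) ≈ -1357.5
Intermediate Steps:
Function('P')(v) = Pow(v, -1)
Function('r')(b, U) = Add(-5, Mul(-1, b))
Function('T')(h) = Add(-2, Mul(-1, Pow(h, -1))) (Function('T')(h) = Mul(-1, Add(2, Pow(h, -1))) = Add(-2, Mul(-1, Pow(h, -1))))
Function('l')(J) = Add(Mul(21, Pow(J, -1)), Mul(Rational(-1, 26), J)) (Function('l')(J) = Add(Mul(J, Rational(-1, 26)), Mul(21, Pow(J, -1))) = Add(Mul(Rational(-1, 26), J), Mul(21, Pow(J, -1))) = Add(Mul(21, Pow(J, -1)), Mul(Rational(-1, 26), J)))
Add(Add(-1345, Function('l')(Function('r')(-3, 2))), Function('T')(34)) = Add(Add(-1345, Add(Mul(21, Pow(Add(-5, Mul(-1, -3)), -1)), Mul(Rational(-1, 26), Add(-5, Mul(-1, -3))))), Add(-2, Mul(-1, Pow(34, -1)))) = Add(Add(-1345, Add(Mul(21, Pow(Add(-5, 3), -1)), Mul(Rational(-1, 26), Add(-5, 3)))), Add(-2, Mul(-1, Rational(1, 34)))) = Add(Add(-1345, Add(Mul(21, Pow(-2, -1)), Mul(Rational(-1, 26), -2))), Add(-2, Rational(-1, 34))) = Add(Add(-1345, Add(Mul(21, Rational(-1, 2)), Rational(1, 13))), Rational(-69, 34)) = Add(Add(-1345, Add(Rational(-21, 2), Rational(1, 13))), Rational(-69, 34)) = Add(Add(-1345, Rational(-271, 26)), Rational(-69, 34)) = Add(Rational(-35241, 26), Rational(-69, 34)) = Rational(-299997, 221)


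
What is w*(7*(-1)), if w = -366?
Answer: 2562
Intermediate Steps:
w*(7*(-1)) = -2562*(-1) = -366*(-7) = 2562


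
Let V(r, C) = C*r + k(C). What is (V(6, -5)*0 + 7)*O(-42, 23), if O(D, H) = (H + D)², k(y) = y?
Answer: 2527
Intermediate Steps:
V(r, C) = C + C*r (V(r, C) = C*r + C = C + C*r)
O(D, H) = (D + H)²
(V(6, -5)*0 + 7)*O(-42, 23) = (-5*(1 + 6)*0 + 7)*(-42 + 23)² = (-5*7*0 + 7)*(-19)² = (-35*0 + 7)*361 = (0 + 7)*361 = 7*361 = 2527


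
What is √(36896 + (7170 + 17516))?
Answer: √61582 ≈ 248.16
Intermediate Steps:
√(36896 + (7170 + 17516)) = √(36896 + 24686) = √61582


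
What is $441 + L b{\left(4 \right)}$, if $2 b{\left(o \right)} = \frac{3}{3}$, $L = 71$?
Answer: $\frac{953}{2} \approx 476.5$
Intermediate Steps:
$b{\left(o \right)} = \frac{1}{2}$ ($b{\left(o \right)} = \frac{3 \cdot \frac{1}{3}}{2} = \frac{1}{2} \cdot 1 = \frac{1}{2}$)
$441 + L b{\left(4 \right)} = 441 + 71 \cdot \frac{1}{2} = 441 + \frac{71}{2} = \frac{953}{2}$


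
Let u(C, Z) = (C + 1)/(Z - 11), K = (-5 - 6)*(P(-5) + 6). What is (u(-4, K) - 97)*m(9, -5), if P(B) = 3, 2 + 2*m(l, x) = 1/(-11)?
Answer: 245341/2420 ≈ 101.38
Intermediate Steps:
m(l, x) = -23/22 (m(l, x) = -1 + (1/2)/(-11) = -1 + (1/2)*(-1/11) = -1 - 1/22 = -23/22)
K = -99 (K = (-5 - 6)*(3 + 6) = -11*9 = -99)
u(C, Z) = (1 + C)/(-11 + Z)
(u(-4, K) - 97)*m(9, -5) = ((1 - 4)/(-11 - 99) - 97)*(-23/22) = (-3/(-110) - 97)*(-23/22) = (-1/110*(-3) - 97)*(-23/22) = (3/110 - 97)*(-23/22) = -10667/110*(-23/22) = 245341/2420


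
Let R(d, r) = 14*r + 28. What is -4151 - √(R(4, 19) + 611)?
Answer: -4151 - √905 ≈ -4181.1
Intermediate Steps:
R(d, r) = 28 + 14*r
-4151 - √(R(4, 19) + 611) = -4151 - √((28 + 14*19) + 611) = -4151 - √((28 + 266) + 611) = -4151 - √(294 + 611) = -4151 - √905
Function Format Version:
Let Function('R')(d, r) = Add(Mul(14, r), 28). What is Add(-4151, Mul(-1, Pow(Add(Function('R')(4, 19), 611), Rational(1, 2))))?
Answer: Add(-4151, Mul(-1, Pow(905, Rational(1, 2)))) ≈ -4181.1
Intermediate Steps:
Function('R')(d, r) = Add(28, Mul(14, r))
Add(-4151, Mul(-1, Pow(Add(Function('R')(4, 19), 611), Rational(1, 2)))) = Add(-4151, Mul(-1, Pow(Add(Add(28, Mul(14, 19)), 611), Rational(1, 2)))) = Add(-4151, Mul(-1, Pow(Add(Add(28, 266), 611), Rational(1, 2)))) = Add(-4151, Mul(-1, Pow(Add(294, 611), Rational(1, 2)))) = Add(-4151, Mul(-1, Pow(905, Rational(1, 2))))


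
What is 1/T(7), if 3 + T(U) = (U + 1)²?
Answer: 1/61 ≈ 0.016393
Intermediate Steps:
T(U) = -3 + (1 + U)² (T(U) = -3 + (U + 1)² = -3 + (1 + U)²)
1/T(7) = 1/(-3 + (1 + 7)²) = 1/(-3 + 8²) = 1/(-3 + 64) = 1/61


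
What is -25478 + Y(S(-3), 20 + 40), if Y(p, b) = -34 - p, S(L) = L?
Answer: -25509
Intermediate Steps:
-25478 + Y(S(-3), 20 + 40) = -25478 + (-34 - 1*(-3)) = -25478 + (-34 + 3) = -25478 - 31 = -25509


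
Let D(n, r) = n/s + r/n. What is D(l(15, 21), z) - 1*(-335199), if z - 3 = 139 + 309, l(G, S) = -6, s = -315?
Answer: 70376009/210 ≈ 3.3512e+5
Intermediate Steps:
z = 451 (z = 3 + (139 + 309) = 3 + 448 = 451)
D(n, r) = -n/315 + r/n (D(n, r) = n/(-315) + r/n = n*(-1/315) + r/n = -n/315 + r/n)
D(l(15, 21), z) - 1*(-335199) = (-1/315*(-6) + 451/(-6)) - 1*(-335199) = (2/105 + 451*(-⅙)) + 335199 = (2/105 - 451/6) + 335199 = -15781/210 + 335199 = 70376009/210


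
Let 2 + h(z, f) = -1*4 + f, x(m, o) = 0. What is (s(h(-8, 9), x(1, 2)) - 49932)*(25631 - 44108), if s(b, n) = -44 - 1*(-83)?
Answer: 921872961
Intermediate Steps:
h(z, f) = -6 + f (h(z, f) = -2 + (-1*4 + f) = -2 + (-4 + f) = -6 + f)
s(b, n) = 39 (s(b, n) = -44 + 83 = 39)
(s(h(-8, 9), x(1, 2)) - 49932)*(25631 - 44108) = (39 - 49932)*(25631 - 44108) = -49893*(-18477) = 921872961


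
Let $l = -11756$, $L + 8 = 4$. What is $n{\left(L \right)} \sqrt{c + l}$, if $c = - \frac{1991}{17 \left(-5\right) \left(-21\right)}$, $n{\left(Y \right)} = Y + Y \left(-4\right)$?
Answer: $\frac{4 i \sqrt{37460815035}}{595} \approx 1301.2 i$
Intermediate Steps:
$L = -4$ ($L = -8 + 4 = -4$)
$n{\left(Y \right)} = - 3 Y$ ($n{\left(Y \right)} = Y - 4 Y = - 3 Y$)
$c = - \frac{1991}{1785}$ ($c = - \frac{1991}{\left(-85\right) \left(-21\right)} = - \frac{1991}{1785} \approx -1.1154$)
$n{\left(L \right)} \sqrt{c + l} = \left(-3\right) \left(-4\right) \sqrt{- \frac{1991}{1785} - 11756} = 12 \sqrt{- \frac{20986451}{1785}} = 12 \frac{i \sqrt{37460815035}}{1785} = \frac{4 i \sqrt{37460815035}}{595}$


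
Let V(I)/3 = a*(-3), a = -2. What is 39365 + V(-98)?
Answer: 39383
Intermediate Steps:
V(I) = 18 (V(I) = 3*(-2*(-3)) = 3*6 = 18)
39365 + V(-98) = 39365 + 18 = 39383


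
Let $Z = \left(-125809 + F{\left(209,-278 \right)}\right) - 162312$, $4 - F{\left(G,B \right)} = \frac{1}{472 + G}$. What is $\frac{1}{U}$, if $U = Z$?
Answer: $- \frac{681}{196207678} \approx -3.4708 \cdot 10^{-6}$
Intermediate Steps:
$F{\left(G,B \right)} = 4 - \frac{1}{472 + G}$
$Z = - \frac{196207678}{681}$ ($Z = \left(-125809 + \frac{1887 + 4 \cdot 209}{472 + 209}\right) - 162312 = \left(-125809 + \frac{1887 + 836}{681}\right) - 162312 = \left(-125809 + \frac{1}{681} \cdot 2723\right) - 162312 = \left(-125809 + \frac{2723}{681}\right) - 162312 = - \frac{85673206}{681} - 162312 = - \frac{196207678}{681} \approx -2.8812 \cdot 10^{5}$)
$U = - \frac{196207678}{681} \approx -2.8812 \cdot 10^{5}$
$\frac{1}{U} = \frac{1}{- \frac{196207678}{681}} = - \frac{681}{196207678}$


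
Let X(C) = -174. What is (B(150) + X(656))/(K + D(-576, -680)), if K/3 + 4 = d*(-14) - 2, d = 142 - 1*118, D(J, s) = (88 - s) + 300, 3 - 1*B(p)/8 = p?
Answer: -225/7 ≈ -32.143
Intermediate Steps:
B(p) = 24 - 8*p
D(J, s) = 388 - s
d = 24 (d = 142 - 118 = 24)
K = -1026 (K = -12 + 3*(24*(-14) - 2) = -12 + 3*(-336 - 2) = -12 + 3*(-338) = -12 - 1014 = -1026)
(B(150) + X(656))/(K + D(-576, -680)) = ((24 - 8*150) - 174)/(-1026 + (388 - 1*(-680))) = ((24 - 1200) - 174)/(-1026 + (388 + 680)) = (-1176 - 174)/(-1026 + 1068) = -1350/42 = -1350*1/42 = -225/7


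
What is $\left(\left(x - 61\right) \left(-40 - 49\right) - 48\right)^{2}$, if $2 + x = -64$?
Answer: $126675025$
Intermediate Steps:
$x = -66$ ($x = -2 - 64 = -66$)
$\left(\left(x - 61\right) \left(-40 - 49\right) - 48\right)^{2} = \left(\left(-66 - 61\right) \left(-40 - 49\right) - 48\right)^{2} = \left(\left(-127\right) \left(-89\right) - 48\right)^{2} = \left(11303 - 48\right)^{2} = 11255^{2} = 126675025$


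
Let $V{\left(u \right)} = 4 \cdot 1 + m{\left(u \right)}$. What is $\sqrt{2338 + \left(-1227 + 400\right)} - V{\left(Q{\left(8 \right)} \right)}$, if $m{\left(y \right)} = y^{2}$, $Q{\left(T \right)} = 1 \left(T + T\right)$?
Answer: $-260 + \sqrt{1511} \approx -221.13$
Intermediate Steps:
$Q{\left(T \right)} = 2 T$ ($Q{\left(T \right)} = 1 \cdot 2 T = 2 T$)
$V{\left(u \right)} = 4 + u^{2}$ ($V{\left(u \right)} = 4 \cdot 1 + u^{2} = 4 + u^{2}$)
$\sqrt{2338 + \left(-1227 + 400\right)} - V{\left(Q{\left(8 \right)} \right)} = \sqrt{2338 + \left(-1227 + 400\right)} - \left(4 + \left(2 \cdot 8\right)^{2}\right) = \sqrt{2338 - 827} - \left(4 + 16^{2}\right) = \sqrt{1511} - \left(4 + 256\right) = \sqrt{1511} - 260 = -260 + \sqrt{1511}$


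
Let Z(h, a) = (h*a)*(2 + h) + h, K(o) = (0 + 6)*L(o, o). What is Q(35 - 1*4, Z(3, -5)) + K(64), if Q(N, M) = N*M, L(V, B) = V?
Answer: -1848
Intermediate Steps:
K(o) = 6*o (K(o) = (0 + 6)*o = 6*o)
Z(h, a) = h + a*h*(2 + h) (Z(h, a) = (a*h)*(2 + h) + h = a*h*(2 + h) + h = h + a*h*(2 + h))
Q(N, M) = M*N
Q(35 - 1*4, Z(3, -5)) + K(64) = (3*(1 + 2*(-5) - 5*3))*(35 - 1*4) + 6*64 = (3*(1 - 10 - 15))*(35 - 4) + 384 = (3*(-24))*31 + 384 = -72*31 + 384 = -2232 + 384 = -1848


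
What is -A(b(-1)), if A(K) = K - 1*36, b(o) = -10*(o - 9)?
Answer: -64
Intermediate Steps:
b(o) = 90 - 10*o (b(o) = -10*(-9 + o) = 90 - 10*o)
A(K) = -36 + K (A(K) = K - 36 = -36 + K)
-A(b(-1)) = -(-36 + (90 - 10*(-1))) = -(-36 + (90 + 10)) = -(-36 + 100) = -1*64 = -64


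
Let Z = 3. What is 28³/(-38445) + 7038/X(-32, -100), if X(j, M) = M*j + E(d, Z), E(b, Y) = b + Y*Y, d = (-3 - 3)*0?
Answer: 200131942/123370005 ≈ 1.6222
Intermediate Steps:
d = 0 (d = -6*0 = 0)
E(b, Y) = b + Y²
X(j, M) = 9 + M*j (X(j, M) = M*j + (0 + 3²) = M*j + (0 + 9) = M*j + 9 = 9 + M*j)
28³/(-38445) + 7038/X(-32, -100) = 28³/(-38445) + 7038/(9 - 100*(-32)) = 21952*(-1/38445) + 7038/(9 + 3200) = -21952/38445 + 7038/3209 = 200131942/123370005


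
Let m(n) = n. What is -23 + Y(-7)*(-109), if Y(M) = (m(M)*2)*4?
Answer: 6081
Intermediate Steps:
Y(M) = 8*M (Y(M) = (M*2)*4 = (2*M)*4 = 8*M)
-23 + Y(-7)*(-109) = -23 + (8*(-7))*(-109) = -23 - 56*(-109) = -23 + 6104 = 6081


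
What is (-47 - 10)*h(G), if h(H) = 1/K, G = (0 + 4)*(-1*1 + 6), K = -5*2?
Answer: 57/10 ≈ 5.7000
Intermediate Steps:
K = -10
G = 20 (G = 4*(-1 + 6) = 4*5 = 20)
h(H) = -⅒ (h(H) = 1/(-10) = -⅒)
(-47 - 10)*h(G) = (-47 - 10)*(-⅒) = -57*(-⅒) = 57/10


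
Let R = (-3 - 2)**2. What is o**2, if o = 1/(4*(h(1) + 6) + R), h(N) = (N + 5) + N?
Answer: 1/5929 ≈ 0.00016866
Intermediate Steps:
h(N) = 5 + 2*N (h(N) = (5 + N) + N = 5 + 2*N)
R = 25 (R = (-5)**2 = 25)
o = 1/77 (o = 1/(4*((5 + 2*1) + 6) + 25) = 1/(4*((5 + 2) + 6) + 25) = 1/(4*(7 + 6) + 25) = 1/(4*13 + 25) = 1/(52 + 25) = 1/77 ≈ 0.012987)
o**2 = (1/77)**2 = 1/5929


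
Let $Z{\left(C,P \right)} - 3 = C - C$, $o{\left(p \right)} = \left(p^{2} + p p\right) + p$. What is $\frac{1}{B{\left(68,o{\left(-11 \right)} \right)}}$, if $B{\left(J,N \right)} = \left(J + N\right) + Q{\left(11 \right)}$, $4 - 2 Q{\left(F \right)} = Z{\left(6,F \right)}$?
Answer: $\frac{2}{599} \approx 0.0033389$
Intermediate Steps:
$o{\left(p \right)} = p + 2 p^{2}$ ($o{\left(p \right)} = \left(p^{2} + p^{2}\right) + p = 2 p^{2} + p = p + 2 p^{2}$)
$Z{\left(C,P \right)} = 3$ ($Z{\left(C,P \right)} = 3 + \left(C - C\right) = 3 + 0 = 3$)
$Q{\left(F \right)} = \frac{1}{2}$ ($Q{\left(F \right)} = 2 - \frac{3}{2} = \frac{1}{2}$)
$B{\left(J,N \right)} = \frac{1}{2} + J + N$ ($B{\left(J,N \right)} = \left(J + N\right) + \frac{1}{2} = \frac{1}{2} + J + N$)
$\frac{1}{B{\left(68,o{\left(-11 \right)} \right)}} = \frac{1}{\frac{1}{2} + 68 - 11 \left(1 + 2 \left(-11\right)\right)} = \frac{1}{\frac{1}{2} + 68 - 11 \left(1 - 22\right)} = \frac{1}{\frac{1}{2} + 68 - -231} = \frac{1}{\frac{1}{2} + 68 + 231} = \frac{1}{\frac{599}{2}} = \frac{2}{599}$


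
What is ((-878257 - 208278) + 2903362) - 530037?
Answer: 1286790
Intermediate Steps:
((-878257 - 208278) + 2903362) - 530037 = (-1086535 + 2903362) - 530037 = 1816827 - 530037 = 1286790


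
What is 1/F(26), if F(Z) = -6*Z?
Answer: -1/156 ≈ -0.0064103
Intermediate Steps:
1/F(26) = 1/(-6*26) = 1/(-156) = -1/156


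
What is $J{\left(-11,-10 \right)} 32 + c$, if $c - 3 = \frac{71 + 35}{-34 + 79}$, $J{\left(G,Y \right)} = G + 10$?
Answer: $- \frac{1199}{45} \approx -26.644$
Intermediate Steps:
$J{\left(G,Y \right)} = 10 + G$
$c = \frac{241}{45}$ ($c = 3 + \frac{71 + 35}{-34 + 79} = 3 + \frac{106}{45} = \frac{241}{45} \approx 5.3556$)
$J{\left(-11,-10 \right)} 32 + c = \left(10 - 11\right) 32 + \frac{241}{45} = \left(-1\right) 32 + \frac{241}{45} = -32 + \frac{241}{45} = - \frac{1199}{45}$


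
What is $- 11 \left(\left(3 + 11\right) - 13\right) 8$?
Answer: $-88$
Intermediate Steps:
$- 11 \left(\left(3 + 11\right) - 13\right) 8 = - 11 \left(14 - 13\right) 8 = \left(-11\right) 1 \cdot 8 = \left(-11\right) 8 = -88$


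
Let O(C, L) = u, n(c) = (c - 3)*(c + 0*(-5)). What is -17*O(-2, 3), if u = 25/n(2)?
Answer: 425/2 ≈ 212.50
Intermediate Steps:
n(c) = c*(-3 + c) (n(c) = (-3 + c)*(c + 0) = (-3 + c)*c = c*(-3 + c))
u = -25/2 (u = 25/((2*(-3 + 2))) = 25/((2*(-1))) = 25/(-2) = 25*(-½) = -25/2 ≈ -12.500)
O(C, L) = -25/2
-17*O(-2, 3) = -17*(-25/2) = 425/2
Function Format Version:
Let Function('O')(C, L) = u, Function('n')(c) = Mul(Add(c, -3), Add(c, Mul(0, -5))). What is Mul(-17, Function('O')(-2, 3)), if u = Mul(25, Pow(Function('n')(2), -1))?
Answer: Rational(425, 2) ≈ 212.50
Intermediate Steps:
Function('n')(c) = Mul(c, Add(-3, c)) (Function('n')(c) = Mul(Add(-3, c), Add(c, 0)) = Mul(Add(-3, c), c) = Mul(c, Add(-3, c)))
u = Rational(-25, 2) (u = Mul(25, Pow(Mul(2, Add(-3, 2)), -1)) = Mul(25, Pow(Mul(2, -1), -1)) = Mul(25, Pow(-2, -1)) = Mul(25, Rational(-1, 2)) = Rational(-25, 2) ≈ -12.500)
Function('O')(C, L) = Rational(-25, 2)
Mul(-17, Function('O')(-2, 3)) = Mul(-17, Rational(-25, 2)) = Rational(425, 2)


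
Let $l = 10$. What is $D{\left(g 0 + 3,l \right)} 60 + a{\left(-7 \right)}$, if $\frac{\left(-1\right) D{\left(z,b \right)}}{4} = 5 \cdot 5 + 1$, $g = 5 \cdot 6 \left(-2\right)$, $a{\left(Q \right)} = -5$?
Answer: $-6245$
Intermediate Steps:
$g = -60$ ($g = 30 \left(-2\right) = -60$)
$D{\left(z,b \right)} = -104$ ($D{\left(z,b \right)} = - 4 \left(5 \cdot 5 + 1\right) = - 4 \left(25 + 1\right) = \left(-4\right) 26 = -104$)
$D{\left(g 0 + 3,l \right)} 60 + a{\left(-7 \right)} = \left(-104\right) 60 - 5 = -6240 - 5 = -6245$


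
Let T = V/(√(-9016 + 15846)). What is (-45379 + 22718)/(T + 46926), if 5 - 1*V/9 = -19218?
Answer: -268998306940/555928388853 + 435612403*√6830/1667785166559 ≈ -0.46229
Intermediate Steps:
V = 173007 (V = 45 - 9*(-19218) = 45 + 172962 = 173007)
T = 173007*√6830/6830 (T = 173007/(√(-9016 + 15846)) = 173007/(√6830) = 173007*(√6830/6830) = 173007*√6830/6830 ≈ 2093.4)
(-45379 + 22718)/(T + 46926) = (-45379 + 22718)/(173007*√6830/6830 + 46926) = -22661/(46926 + 173007*√6830/6830)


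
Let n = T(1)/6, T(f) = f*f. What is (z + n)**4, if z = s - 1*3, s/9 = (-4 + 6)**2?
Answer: 1568239201/1296 ≈ 1.2101e+6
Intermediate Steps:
T(f) = f**2
n = 1/6 (n = 1**2/6 = 1*(1/6) = 1/6 ≈ 0.16667)
s = 36 (s = 9*(-4 + 6)**2 = 9*2**2 = 9*4 = 36)
z = 33 (z = 36 - 1*3 = 36 - 3 = 33)
(z + n)**4 = (33 + 1/6)**4 = (199/6)**4 = 1568239201/1296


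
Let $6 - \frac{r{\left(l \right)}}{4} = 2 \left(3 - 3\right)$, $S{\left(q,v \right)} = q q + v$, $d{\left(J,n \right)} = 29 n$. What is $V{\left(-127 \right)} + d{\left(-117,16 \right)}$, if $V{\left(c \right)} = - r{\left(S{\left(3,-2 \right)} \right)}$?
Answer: $440$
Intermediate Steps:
$S{\left(q,v \right)} = v + q^{2}$ ($S{\left(q,v \right)} = q^{2} + v = v + q^{2}$)
$r{\left(l \right)} = 24$ ($r{\left(l \right)} = 24 - 4 \cdot 2 \left(3 - 3\right) = 24 - 4 \cdot 2 \cdot 0 = 24 - 0 = 24 + 0 = 24$)
$V{\left(c \right)} = -24$ ($V{\left(c \right)} = \left(-1\right) 24 = -24$)
$V{\left(-127 \right)} + d{\left(-117,16 \right)} = -24 + 29 \cdot 16 = -24 + 464 = 440$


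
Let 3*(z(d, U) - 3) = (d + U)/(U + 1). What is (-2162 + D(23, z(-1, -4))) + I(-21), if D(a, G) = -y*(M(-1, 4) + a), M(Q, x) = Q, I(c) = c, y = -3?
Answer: -2117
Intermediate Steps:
z(d, U) = 3 + (U + d)/(3*(1 + U)) (z(d, U) = 3 + ((d + U)/(U + 1))/3 = 3 + ((U + d)/(1 + U))/3 = 3 + (U + d)/(3*(1 + U)))
D(a, G) = -3 + 3*a (D(a, G) = -(-3)*(-1 + a) = -(3 - 3*a) = -3 + 3*a)
(-2162 + D(23, z(-1, -4))) + I(-21) = (-2162 + (-3 + 3*23)) - 21 = (-2162 + (-3 + 69)) - 21 = (-2162 + 66) - 21 = -2096 - 21 = -2117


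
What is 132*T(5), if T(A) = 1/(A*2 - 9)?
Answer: 132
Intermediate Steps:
T(A) = 1/(-9 + 2*A) (T(A) = 1/(2*A - 9) = 1/(-9 + 2*A))
132*T(5) = 132/(-9 + 2*5) = 132/(-9 + 10) = 132/1 = 132*1 = 132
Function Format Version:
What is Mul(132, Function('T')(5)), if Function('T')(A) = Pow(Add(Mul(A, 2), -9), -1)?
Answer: 132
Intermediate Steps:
Function('T')(A) = Pow(Add(-9, Mul(2, A)), -1) (Function('T')(A) = Pow(Add(Mul(2, A), -9), -1) = Pow(Add(-9, Mul(2, A)), -1))
Mul(132, Function('T')(5)) = Mul(132, Pow(Add(-9, Mul(2, 5)), -1)) = Mul(132, Pow(Add(-9, 10), -1)) = Mul(132, Pow(1, -1)) = Mul(132, 1) = 132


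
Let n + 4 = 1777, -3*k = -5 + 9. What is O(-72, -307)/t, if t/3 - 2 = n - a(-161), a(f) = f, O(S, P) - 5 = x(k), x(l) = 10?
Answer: 5/1936 ≈ 0.0025826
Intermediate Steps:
k = -4/3 (k = -(-5 + 9)/3 = -⅓*4 = -4/3 ≈ -1.3333)
O(S, P) = 15 (O(S, P) = 5 + 10 = 15)
n = 1773 (n = -4 + 1777 = 1773)
t = 5808 (t = 6 + 3*(1773 - 1*(-161)) = 6 + 3*(1773 + 161) = 6 + 3*1934 = 6 + 5802 = 5808)
O(-72, -307)/t = 15/5808 = 15*(1/5808) = 5/1936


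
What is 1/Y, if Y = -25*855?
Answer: -1/21375 ≈ -4.6784e-5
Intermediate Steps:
Y = -21375
1/Y = 1/(-21375) = -1/21375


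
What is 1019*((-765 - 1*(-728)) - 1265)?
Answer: -1326738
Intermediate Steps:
1019*((-765 - 1*(-728)) - 1265) = 1019*((-765 + 728) - 1265) = 1019*(-37 - 1265) = 1019*(-1302) = -1326738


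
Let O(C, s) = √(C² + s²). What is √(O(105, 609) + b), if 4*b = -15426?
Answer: √(-15426 + 84*√866)/2 ≈ 56.908*I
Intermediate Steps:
b = -7713/2 (b = (¼)*(-15426) = -7713/2 ≈ -3856.5)
√(O(105, 609) + b) = √(√(105² + 609²) - 7713/2) = √(√(11025 + 370881) - 7713/2) = √(√381906 - 7713/2) = √(21*√866 - 7713/2) = √(-7713/2 + 21*√866)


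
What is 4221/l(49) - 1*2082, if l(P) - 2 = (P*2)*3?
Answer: -612051/296 ≈ -2067.7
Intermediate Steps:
l(P) = 2 + 6*P (l(P) = 2 + (P*2)*3 = 2 + (2*P)*3 = 2 + 6*P)
4221/l(49) - 1*2082 = 4221/(2 + 6*49) - 1*2082 = 4221/(2 + 294) - 2082 = 4221/296 - 2082 = -612051/296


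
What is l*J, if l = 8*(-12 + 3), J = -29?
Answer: 2088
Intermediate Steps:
l = -72 (l = 8*(-9) = -72)
l*J = -72*(-29) = 2088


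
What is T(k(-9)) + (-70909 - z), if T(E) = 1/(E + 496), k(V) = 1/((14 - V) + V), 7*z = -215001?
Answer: -1954058992/48615 ≈ -40195.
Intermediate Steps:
z = -215001/7 (z = (⅐)*(-215001) = -215001/7 ≈ -30714.)
k(V) = 1/14
T(E) = 1/(496 + E)
T(k(-9)) + (-70909 - z) = 1/(496 + 1/14) + (-70909 - 1*(-215001/7)) = 1/(6945/14) + (-70909 + 215001/7) = 14/6945 - 281362/7 = -1954058992/48615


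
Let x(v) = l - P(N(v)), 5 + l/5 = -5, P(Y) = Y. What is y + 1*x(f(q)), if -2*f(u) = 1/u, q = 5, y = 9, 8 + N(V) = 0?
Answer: -33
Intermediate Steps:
N(V) = -8 (N(V) = -8 + 0 = -8)
l = -50 (l = -25 + 5*(-5) = -25 - 25 = -50)
f(u) = -1/(2*u)
x(v) = -42 (x(v) = -50 - 1*(-8) = -50 + 8 = -42)
y + 1*x(f(q)) = 9 + 1*(-42) = 9 - 42 = -33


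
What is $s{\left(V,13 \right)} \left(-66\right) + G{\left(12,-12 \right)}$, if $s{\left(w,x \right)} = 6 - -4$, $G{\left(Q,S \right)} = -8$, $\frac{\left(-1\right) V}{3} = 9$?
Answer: $-668$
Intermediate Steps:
$V = -27$ ($V = \left(-3\right) 9 = -27$)
$s{\left(w,x \right)} = 10$ ($s{\left(w,x \right)} = 6 + 4 = 10$)
$s{\left(V,13 \right)} \left(-66\right) + G{\left(12,-12 \right)} = 10 \left(-66\right) - 8 = -660 - 8 = -668$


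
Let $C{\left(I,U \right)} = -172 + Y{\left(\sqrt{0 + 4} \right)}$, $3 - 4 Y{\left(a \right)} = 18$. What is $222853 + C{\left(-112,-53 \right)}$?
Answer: $\frac{890709}{4} \approx 2.2268 \cdot 10^{5}$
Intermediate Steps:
$Y{\left(a \right)} = - \frac{15}{4}$ ($Y{\left(a \right)} = \frac{3}{4} - \frac{9}{2} = - \frac{15}{4}$)
$C{\left(I,U \right)} = - \frac{703}{4}$ ($C{\left(I,U \right)} = -172 - \frac{15}{4} = - \frac{703}{4}$)
$222853 + C{\left(-112,-53 \right)} = 222853 - \frac{703}{4} = \frac{890709}{4}$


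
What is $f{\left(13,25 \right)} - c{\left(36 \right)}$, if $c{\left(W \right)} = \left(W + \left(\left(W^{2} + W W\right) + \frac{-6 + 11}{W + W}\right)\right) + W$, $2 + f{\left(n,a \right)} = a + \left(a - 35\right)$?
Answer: $- \frac{190877}{72} \approx -2651.1$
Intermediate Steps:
$f{\left(n,a \right)} = -37 + 2 a$ ($f{\left(n,a \right)} = -2 + \left(a + \left(a - 35\right)\right) = -2 + \left(a + \left(-35 + a\right)\right) = -2 + \left(-35 + 2 a\right) = -37 + 2 a$)
$c{\left(W \right)} = 2 W + 2 W^{2} + \frac{5}{2 W}$ ($c{\left(W \right)} = \left(W + \left(\left(W^{2} + W^{2}\right) + \frac{5}{2 W}\right)\right) + W = \left(W + \left(2 W^{2} + 5 \frac{1}{2 W}\right)\right) + W = \left(W + \left(2 W^{2} + \frac{5}{2 W}\right)\right) + W = \left(W + 2 W^{2} + \frac{5}{2 W}\right) + W = 2 W + 2 W^{2} + \frac{5}{2 W}$)
$f{\left(13,25 \right)} - c{\left(36 \right)} = \left(-37 + 2 \cdot 25\right) - \frac{5 + 4 \cdot 36^{2} \left(1 + 36\right)}{2 \cdot 36} = \left(-37 + 50\right) - \frac{1}{2} \cdot \frac{1}{36} \left(5 + 4 \cdot 1296 \cdot 37\right) = 13 - \frac{1}{2} \cdot \frac{1}{36} \left(5 + 191808\right) = 13 - \frac{1}{2} \cdot \frac{1}{36} \cdot 191813 = 13 - \frac{191813}{72} = - \frac{190877}{72}$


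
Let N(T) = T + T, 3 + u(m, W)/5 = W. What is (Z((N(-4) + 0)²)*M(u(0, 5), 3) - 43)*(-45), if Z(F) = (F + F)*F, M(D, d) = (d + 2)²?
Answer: -9214065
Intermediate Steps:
u(m, W) = -15 + 5*W
N(T) = 2*T
M(D, d) = (2 + d)²
Z(F) = 2*F² (Z(F) = (2*F)*F = 2*F²)
(Z((N(-4) + 0)²)*M(u(0, 5), 3) - 43)*(-45) = ((2*((2*(-4) + 0)²)²)*(2 + 3)² - 43)*(-45) = ((2*((-8 + 0)²)²)*5² - 43)*(-45) = ((2*((-8)²)²)*25 - 43)*(-45) = ((2*64²)*25 - 43)*(-45) = ((2*4096)*25 - 43)*(-45) = (8192*25 - 43)*(-45) = (204800 - 43)*(-45) = 204757*(-45) = -9214065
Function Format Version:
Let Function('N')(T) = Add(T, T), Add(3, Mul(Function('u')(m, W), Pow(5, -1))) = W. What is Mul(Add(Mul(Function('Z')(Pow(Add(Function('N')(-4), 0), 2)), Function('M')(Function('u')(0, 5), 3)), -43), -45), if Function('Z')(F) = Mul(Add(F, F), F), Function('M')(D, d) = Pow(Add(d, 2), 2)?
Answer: -9214065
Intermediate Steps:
Function('u')(m, W) = Add(-15, Mul(5, W))
Function('N')(T) = Mul(2, T)
Function('M')(D, d) = Pow(Add(2, d), 2)
Function('Z')(F) = Mul(2, Pow(F, 2)) (Function('Z')(F) = Mul(Mul(2, F), F) = Mul(2, Pow(F, 2)))
Mul(Add(Mul(Function('Z')(Pow(Add(Function('N')(-4), 0), 2)), Function('M')(Function('u')(0, 5), 3)), -43), -45) = Mul(Add(Mul(Mul(2, Pow(Pow(Add(Mul(2, -4), 0), 2), 2)), Pow(Add(2, 3), 2)), -43), -45) = Mul(Add(Mul(Mul(2, Pow(Pow(Add(-8, 0), 2), 2)), Pow(5, 2)), -43), -45) = Mul(Add(Mul(Mul(2, Pow(Pow(-8, 2), 2)), 25), -43), -45) = Mul(Add(Mul(Mul(2, Pow(64, 2)), 25), -43), -45) = Mul(Add(Mul(Mul(2, 4096), 25), -43), -45) = Mul(Add(Mul(8192, 25), -43), -45) = Mul(Add(204800, -43), -45) = Mul(204757, -45) = -9214065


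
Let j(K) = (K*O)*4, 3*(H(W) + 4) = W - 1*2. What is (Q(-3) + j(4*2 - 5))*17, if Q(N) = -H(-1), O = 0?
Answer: 85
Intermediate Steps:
H(W) = -14/3 + W/3 (H(W) = -4 + (W - 1*2)/3 = -4 + (W - 2)/3 = -4 + (-2 + W)/3 = -4 + (-⅔ + W/3) = -14/3 + W/3)
j(K) = 0 (j(K) = (K*0)*4 = 0*4 = 0)
Q(N) = 5 (Q(N) = -(-14/3 + (⅓)*(-1)) = -(-14/3 - ⅓) = -1*(-5) = 5)
(Q(-3) + j(4*2 - 5))*17 = (5 + 0)*17 = 5*17 = 85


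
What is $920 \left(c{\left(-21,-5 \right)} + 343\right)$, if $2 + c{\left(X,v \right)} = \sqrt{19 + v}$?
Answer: $313720 + 920 \sqrt{14} \approx 3.1716 \cdot 10^{5}$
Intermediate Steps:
$c{\left(X,v \right)} = -2 + \sqrt{19 + v}$
$920 \left(c{\left(-21,-5 \right)} + 343\right) = 920 \left(\left(-2 + \sqrt{19 - 5}\right) + 343\right) = 920 \left(\left(-2 + \sqrt{14}\right) + 343\right) = 920 \left(341 + \sqrt{14}\right) = 313720 + 920 \sqrt{14}$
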